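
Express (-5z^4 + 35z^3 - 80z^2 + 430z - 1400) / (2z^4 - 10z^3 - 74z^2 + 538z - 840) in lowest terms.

Apply the Euclidean algorithm:
  -5z^4 + 35z^3 - 80z^2 + 430z - 1400 = (-5/2)(2z^4 - 10z^3 - 74z^2 + 538z - 840) + (10z^3 - 265z^2 + 1775z - 3500)
  2z^4 - 10z^3 - 74z^2 + 538z - 840 = ((1/5)z + 43/10)(10z^3 - 265z^2 + 1775z - 3500) + ((1421/2)z^2 - (12789/2)z + 14210)
  10z^3 - 265z^2 + 1775z - 3500 = ((20/1421)z - 50/203)((1421/2)z^2 - (12789/2)z + 14210) + (0)
Last nonzero remainder: (1421/2)z^2 - (12789/2)z + 14210. Dividing through by 1421/2 gives the monic gcd z^2 - 9z + 20.
Cancel z^2 - 9z + 20 from numerator and denominator to get the reduced form.

(-5z^2 - 10z - 70)/(2z^2 + 8z - 42)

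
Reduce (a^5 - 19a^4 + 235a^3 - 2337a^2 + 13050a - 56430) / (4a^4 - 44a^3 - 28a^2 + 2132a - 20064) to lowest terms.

Repeated division with remainder:
  a^5 - 19a^4 + 235a^3 - 2337a^2 + 13050a - 56430 = ((1/4)a - 2)(4a^4 - 44a^3 - 28a^2 + 2132a - 20064) + (154a^3 - 2926a^2 + 22330a - 96558)
  4a^4 - 44a^3 - 28a^2 + 2132a - 20064 = ((2/77)a + 16/77)(154a^3 - 2926a^2 + 22330a - 96558) + (0)
Last nonzero remainder: 154a^3 - 2926a^2 + 22330a - 96558. Dividing through by 154 gives the monic gcd a^3 - 19a^2 + 145a - 627.
Cancel a^3 - 19a^2 + 145a - 627 from numerator and denominator to get the reduced form.

(a^2 + 90)/(4a + 32)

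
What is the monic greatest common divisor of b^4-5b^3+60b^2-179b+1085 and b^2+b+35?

b^2+b+35

Euclidean algorithm in ℚ[b]:
  b^4-5b^3+60b^2-179b+1085 = (b^2-6b+31)(b^2+b+35) + (0)
The last nonzero remainder b^2+b+35 is already monic.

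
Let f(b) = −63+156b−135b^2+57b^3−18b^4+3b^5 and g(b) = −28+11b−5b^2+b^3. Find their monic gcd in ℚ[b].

Repeated division with remainder:
  3b^5−18b^4+57b^3−135b^2+156b−63 = (3b^2−3b+9)(b^3−5b^2+11b−28) + (27b^2−27b+189)
  b^3−5b^2+11b−28 = ((1/27)b−4/27)(27b^2−27b+189) + (0)
Last nonzero remainder: 27b^2−27b+189. Dividing through by 27 gives the monic gcd b^2−b+7.

7−b+b^2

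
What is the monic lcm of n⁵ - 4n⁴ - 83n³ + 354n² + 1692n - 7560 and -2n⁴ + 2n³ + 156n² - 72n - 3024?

n⁷ - 5n⁶ - 121n⁵ + 605n⁴ + 4824n³ - 24120n² - 63504n + 317520

Repeated division with remainder:
  n⁵ - 4n⁴ - 83n³ + 354n² + 1692n - 7560 = (-(1/2)n + 3/2)(-2n⁴ + 2n³ + 156n² - 72n - 3024) + (-8n³ + 84n² + 288n - 3024)
  -2n⁴ + 2n³ + 156n² - 72n - 3024 = ((1/4)n + 19/8)(-8n³ + 84n² + 288n - 3024) + (-(231/2)n² + 4158)
  -8n³ + 84n² + 288n - 3024 = ((16/231)n - 8/11)(-(231/2)n² + 4158) + (0)
Last nonzero remainder: -(231/2)n² + 4158. Dividing through by -231/2 gives the monic gcd n² - 36.
Then lcm(f, g) = f·g / gcd(f, g); expanding and making the result monic gives the answer.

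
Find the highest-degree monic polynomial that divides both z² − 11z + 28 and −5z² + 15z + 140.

z − 7

Repeated division with remainder:
  z² − 11z + 28 = (−1/5)(−5z² + 15z + 140) + (−8z + 56)
  −5z² + 15z + 140 = ((5/8)z + 5/2)(−8z + 56) + (0)
Last nonzero remainder: −8z + 56. Dividing through by −8 gives the monic gcd z − 7.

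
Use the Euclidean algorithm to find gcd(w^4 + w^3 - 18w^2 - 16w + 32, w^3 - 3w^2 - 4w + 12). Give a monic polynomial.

By polynomial division,
  w^4 + w^3 - 18w^2 - 16w + 32 = (w + 4)(w^3 - 3w^2 - 4w + 12) + (-2w^2 - 12w - 16)
  w^3 - 3w^2 - 4w + 12 = (-(1/2)w + 9/2)(-2w^2 - 12w - 16) + (42w + 84)
  -2w^2 - 12w - 16 = (-(1/21)w - 4/21)(42w + 84) + (0)
Last nonzero remainder: 42w + 84. Dividing through by 42 gives the monic gcd w + 2.

w + 2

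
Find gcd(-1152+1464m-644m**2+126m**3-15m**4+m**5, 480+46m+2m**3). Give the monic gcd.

48-5m+m**2

By polynomial division,
  m**5-15m**4+126m**3-644m**2+1464m-1152 = ((1/2)m**2-(15/2)m+103/2)(2m**3+46m+480) + (-539m**2+2695m-25872)
  2m**3+46m+480 = (-(2/539)m-10/539)(-539m**2+2695m-25872) + (0)
Last nonzero remainder: -539m**2+2695m-25872. Dividing through by -539 gives the monic gcd m**2-5m+48.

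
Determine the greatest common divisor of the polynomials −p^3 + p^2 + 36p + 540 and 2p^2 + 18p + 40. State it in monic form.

1

Repeated division with remainder:
  −p^3 + p^2 + 36p + 540 = (−(1/2)p + 5)(2p^2 + 18p + 40) + (−34p + 340)
  2p^2 + 18p + 40 = (−(1/17)p − 19/17)(−34p + 340) + (420)
  −34p + 340 = (−(17/210)p + 17/21)(420) + (0)
The last nonzero remainder is the constant 420, so the polynomials are coprime and gcd = 1.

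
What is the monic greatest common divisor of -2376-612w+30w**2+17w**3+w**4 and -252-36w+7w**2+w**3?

By polynomial division,
  w**4+17w**3+30w**2-612w-2376 = (w+10)(w**3+7w**2-36w-252) + (-4w**2+144)
  w**3+7w**2-36w-252 = (-(1/4)w-7/4)(-4w**2+144) + (0)
Last nonzero remainder: -4w**2+144. Dividing through by -4 gives the monic gcd w**2-36.

-36+w**2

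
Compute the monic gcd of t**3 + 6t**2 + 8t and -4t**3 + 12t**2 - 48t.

t

Repeated division with remainder:
  t**3 + 6t**2 + 8t = (-1/4)(-4t**3 + 12t**2 - 48t) + (9t**2 - 4t)
  -4t**3 + 12t**2 - 48t = (-(4/9)t + 92/81)(9t**2 - 4t) + (-(3520/81)t)
  9t**2 - 4t = (-(729/3520)t + 81/880)(-(3520/81)t) + (0)
Last nonzero remainder: -(3520/81)t. Dividing through by -3520/81 gives the monic gcd t.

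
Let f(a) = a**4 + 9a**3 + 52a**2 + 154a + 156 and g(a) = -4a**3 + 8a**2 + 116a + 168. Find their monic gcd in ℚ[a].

a**2 + 5a + 6

By polynomial division,
  a**4 + 9a**3 + 52a**2 + 154a + 156 = (-(1/4)a - 11/4)(-4a**3 + 8a**2 + 116a + 168) + (103a**2 + 515a + 618)
  -4a**3 + 8a**2 + 116a + 168 = (-(4/103)a + 28/103)(103a**2 + 515a + 618) + (0)
Last nonzero remainder: 103a**2 + 515a + 618. Dividing through by 103 gives the monic gcd a**2 + 5a + 6.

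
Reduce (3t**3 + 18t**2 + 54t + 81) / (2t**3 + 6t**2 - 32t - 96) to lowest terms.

(3t**2 + 9t + 27)/(2t**2 - 32)

Repeated division with remainder:
  3t**3 + 18t**2 + 54t + 81 = (3/2)(2t**3 + 6t**2 - 32t - 96) + (9t**2 + 102t + 225)
  2t**3 + 6t**2 - 32t - 96 = ((2/9)t - 50/27)(9t**2 + 102t + 225) + ((962/9)t + 962/3)
  9t**2 + 102t + 225 = ((81/962)t + 675/962)((962/9)t + 962/3) + (0)
Last nonzero remainder: (962/9)t + 962/3. Dividing through by 962/9 gives the monic gcd t + 3.
Cancel t + 3 from numerator and denominator to get the reduced form.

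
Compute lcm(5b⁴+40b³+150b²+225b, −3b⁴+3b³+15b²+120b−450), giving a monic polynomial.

b⁶+2b⁵−8b⁴−55b³+30b²+450b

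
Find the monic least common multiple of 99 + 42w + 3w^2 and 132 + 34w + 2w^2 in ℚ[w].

By polynomial division,
  3w^2 + 42w + 99 = (3/2)(2w^2 + 34w + 132) + (-9w - 99)
  2w^2 + 34w + 132 = (-(2/9)w - 4/3)(-9w - 99) + (0)
Last nonzero remainder: -9w - 99. Dividing through by -9 gives the monic gcd w + 11.
Then lcm(f, g) = f·g / gcd(f, g); expanding and making the result monic gives the answer.

198 + 117w + 20w^2 + w^3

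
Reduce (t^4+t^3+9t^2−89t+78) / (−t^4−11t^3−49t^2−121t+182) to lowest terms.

By polynomial division,
  t^4+t^3+9t^2−89t+78 = (−1)(−t^4−11t^3−49t^2−121t+182) + (−10t^3−40t^2−210t+260)
  −t^4−11t^3−49t^2−121t+182 = ((1/10)t+7/10)(−10t^3−40t^2−210t+260) + (0)
Last nonzero remainder: −10t^3−40t^2−210t+260. Dividing through by −10 gives the monic gcd t^3+4t^2+21t−26.
Cancel t^3+4t^2+21t−26 from numerator and denominator to get the reduced form.

(−t+3)/(t+7)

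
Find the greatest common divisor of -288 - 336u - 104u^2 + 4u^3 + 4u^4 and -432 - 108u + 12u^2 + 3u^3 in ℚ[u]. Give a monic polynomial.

-6 + u

Repeated division with remainder:
  4u^4 + 4u^3 - 104u^2 - 336u - 288 = ((4/3)u - 4)(3u^3 + 12u^2 - 108u - 432) + (88u^2 - 192u - 2016)
  3u^3 + 12u^2 - 108u - 432 = ((3/88)u + 51/242)(88u^2 - 192u - 2016) + ((144/121)u - 864/121)
  88u^2 - 192u - 2016 = ((1331/18)u + 847/3)((144/121)u - 864/121) + (0)
Last nonzero remainder: (144/121)u - 864/121. Dividing through by 144/121 gives the monic gcd u - 6.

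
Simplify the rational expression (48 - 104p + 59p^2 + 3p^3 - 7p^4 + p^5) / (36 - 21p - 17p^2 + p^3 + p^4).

By polynomial division,
  p^5 - 7p^4 + 3p^3 + 59p^2 - 104p + 48 = (p - 8)(p^4 + p^3 - 17p^2 - 21p + 36) + (28p^3 - 56p^2 - 308p + 336)
  p^4 + p^3 - 17p^2 - 21p + 36 = ((1/28)p + 3/28)(28p^3 - 56p^2 - 308p + 336) + (0)
Last nonzero remainder: 28p^3 - 56p^2 - 308p + 336. Dividing through by 28 gives the monic gcd p^3 - 2p^2 - 11p + 12.
Cancel p^3 - 2p^2 - 11p + 12 from numerator and denominator to get the reduced form.

(4 - 5p + p^2)/(3 + p)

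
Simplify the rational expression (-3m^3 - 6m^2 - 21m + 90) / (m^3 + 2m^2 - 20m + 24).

(-3m^2 - 12m - 45)/(m^2 + 4m - 12)

Apply the Euclidean algorithm:
  -3m^3 - 6m^2 - 21m + 90 = (-3)(m^3 + 2m^2 - 20m + 24) + (-81m + 162)
  m^3 + 2m^2 - 20m + 24 = (-(1/81)m^2 - (4/81)m + 4/27)(-81m + 162) + (0)
Last nonzero remainder: -81m + 162. Dividing through by -81 gives the monic gcd m - 2.
Cancel m - 2 from numerator and denominator to get the reduced form.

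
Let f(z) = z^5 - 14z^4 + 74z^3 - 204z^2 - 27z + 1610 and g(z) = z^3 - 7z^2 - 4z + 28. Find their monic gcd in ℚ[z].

Repeated division with remainder:
  z^5 - 14z^4 + 74z^3 - 204z^2 - 27z + 1610 = (z^2 - 7z + 29)(z^3 - 7z^2 - 4z + 28) + (-57z^2 + 285z + 798)
  z^3 - 7z^2 - 4z + 28 = (-(1/57)z + 2/57)(-57z^2 + 285z + 798) + (0)
Last nonzero remainder: -57z^2 + 285z + 798. Dividing through by -57 gives the monic gcd z^2 - 5z - 14.

z^2 - 5z - 14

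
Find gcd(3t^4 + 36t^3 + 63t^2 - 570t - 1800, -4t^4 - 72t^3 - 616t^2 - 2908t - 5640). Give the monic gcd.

t^2 + 11t + 30

By polynomial division,
  3t^4 + 36t^3 + 63t^2 - 570t - 1800 = (-3/4)(-4t^4 - 72t^3 - 616t^2 - 2908t - 5640) + (-18t^3 - 399t^2 - 2751t - 6030)
  -4t^4 - 72t^3 - 616t^2 - 2908t - 5640 = ((2/9)t - 25/27)(-18t^3 - 399t^2 - 2751t - 6030) + (-(3367/9)t^2 - (37037/9)t - 33670/3)
  -18t^3 - 399t^2 - 2751t - 6030 = ((162/3367)t + 1809/3367)(-(3367/9)t^2 - (37037/9)t - 33670/3) + (0)
Last nonzero remainder: -(3367/9)t^2 - (37037/9)t - 33670/3. Dividing through by -3367/9 gives the monic gcd t^2 + 11t + 30.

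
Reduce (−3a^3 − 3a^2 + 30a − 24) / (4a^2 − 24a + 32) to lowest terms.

By polynomial division,
  −3a^3 − 3a^2 + 30a − 24 = (−(3/4)a − 21/4)(4a^2 − 24a + 32) + (−72a + 144)
  4a^2 − 24a + 32 = (−(1/18)a + 2/9)(−72a + 144) + (0)
Last nonzero remainder: −72a + 144. Dividing through by −72 gives the monic gcd a − 2.
Cancel a − 2 from numerator and denominator to get the reduced form.

(−3a^2 − 9a + 12)/(4a − 16)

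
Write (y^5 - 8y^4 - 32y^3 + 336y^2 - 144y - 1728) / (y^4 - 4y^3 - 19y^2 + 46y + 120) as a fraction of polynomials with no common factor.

(y^3 - 6y^2 - 36y + 216)/(y^2 - 2y - 15)

Repeated division with remainder:
  y^5 - 8y^4 - 32y^3 + 336y^2 - 144y - 1728 = (y - 4)(y^4 - 4y^3 - 19y^2 + 46y + 120) + (-29y^3 + 214y^2 - 80y - 1248)
  y^4 - 4y^3 - 19y^2 + 46y + 120 = (-(1/29)y - 98/841)(-29y^3 + 214y^2 - 80y - 1248) + ((2673/841)y^2 - (5346/841)y - 21384/841)
  -29y^3 + 214y^2 - 80y - 1248 = (-(24389/2673)y + 43732/891)((2673/841)y^2 - (5346/841)y - 21384/841) + (0)
Last nonzero remainder: (2673/841)y^2 - (5346/841)y - 21384/841. Dividing through by 2673/841 gives the monic gcd y^2 - 2y - 8.
Cancel y^2 - 2y - 8 from numerator and denominator to get the reduced form.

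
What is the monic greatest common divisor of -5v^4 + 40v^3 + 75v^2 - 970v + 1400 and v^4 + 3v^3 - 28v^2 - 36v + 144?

v^2 - 6v + 8

Apply the Euclidean algorithm:
  -5v^4 + 40v^3 + 75v^2 - 970v + 1400 = (-5)(v^4 + 3v^3 - 28v^2 - 36v + 144) + (55v^3 - 65v^2 - 1150v + 2120)
  v^4 + 3v^3 - 28v^2 - 36v + 144 = ((1/55)v + 46/605)(55v^3 - 65v^2 - 1150v + 2120) + (-(260/121)v^2 + (1560/121)v - 2080/121)
  55v^3 - 65v^2 - 1150v + 2120 = (-(1331/52)v - 6413/52)(-(260/121)v^2 + (1560/121)v - 2080/121) + (0)
Last nonzero remainder: -(260/121)v^2 + (1560/121)v - 2080/121. Dividing through by -260/121 gives the monic gcd v^2 - 6v + 8.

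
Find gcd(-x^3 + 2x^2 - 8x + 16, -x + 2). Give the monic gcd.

Repeated division with remainder:
  -x^3 + 2x^2 - 8x + 16 = (x^2 + 8)(-x + 2) + (0)
Last nonzero remainder: -x + 2. Dividing through by -1 gives the monic gcd x - 2.

x - 2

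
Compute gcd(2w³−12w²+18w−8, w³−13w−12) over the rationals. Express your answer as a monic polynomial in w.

By polynomial division,
  2w³−12w²+18w−8 = (2)(w³−13w−12) + (−12w²+44w+16)
  w³−13w−12 = (−(1/12)w−11/36)(−12w²+44w+16) + ((16/9)w−64/9)
  −12w²+44w+16 = (−(27/4)w−9/4)((16/9)w−64/9) + (0)
Last nonzero remainder: (16/9)w−64/9. Dividing through by 16/9 gives the monic gcd w−4.

w−4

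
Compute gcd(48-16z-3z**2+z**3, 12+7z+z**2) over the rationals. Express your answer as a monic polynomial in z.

4+z

Euclidean algorithm in ℚ[z]:
  z**3-3z**2-16z+48 = (z-10)(z**2+7z+12) + (42z+168)
  z**2+7z+12 = ((1/42)z+1/14)(42z+168) + (0)
Last nonzero remainder: 42z+168. Dividing through by 42 gives the monic gcd z+4.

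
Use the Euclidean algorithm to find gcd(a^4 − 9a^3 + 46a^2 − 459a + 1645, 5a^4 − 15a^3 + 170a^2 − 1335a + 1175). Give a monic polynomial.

a^3 − 2a^2 + 32a − 235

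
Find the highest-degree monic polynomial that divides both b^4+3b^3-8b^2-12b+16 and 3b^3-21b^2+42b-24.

Apply the Euclidean algorithm:
  b^4+3b^3-8b^2-12b+16 = ((1/3)b+10/3)(3b^3-21b^2+42b-24) + (48b^2-144b+96)
  3b^3-21b^2+42b-24 = ((1/16)b-1/4)(48b^2-144b+96) + (0)
Last nonzero remainder: 48b^2-144b+96. Dividing through by 48 gives the monic gcd b^2-3b+2.

b^2-3b+2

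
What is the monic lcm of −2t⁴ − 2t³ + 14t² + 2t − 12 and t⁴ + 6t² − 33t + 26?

By polynomial division,
  −2t⁴ − 2t³ + 14t² + 2t − 12 = (−2)(t⁴ + 6t² − 33t + 26) + (−2t³ + 26t² − 64t + 40)
  t⁴ + 6t² − 33t + 26 = (−(1/2)t − 13/2)(−2t³ + 26t² − 64t + 40) + (143t² − 429t + 286)
  −2t³ + 26t² − 64t + 40 = (−(2/143)t + 20/143)(143t² − 429t + 286) + (0)
Last nonzero remainder: 143t² − 429t + 286. Dividing through by 143 gives the monic gcd t² − 3t + 2.
Then lcm(f, g) = f·g / gcd(f, g); expanding and making the result monic gives the answer.

t⁶ + 4t⁵ + 9t⁴ − 9t³ − 88t² + 5t + 78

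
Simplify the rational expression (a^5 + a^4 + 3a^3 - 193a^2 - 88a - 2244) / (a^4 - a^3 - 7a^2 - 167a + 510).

(a^3 - 6a^2 + 11a - 66)/(a^2 - 8a + 15)

Apply the Euclidean algorithm:
  a^5 + a^4 + 3a^3 - 193a^2 - 88a - 2244 = (a + 2)(a^4 - a^3 - 7a^2 - 167a + 510) + (12a^3 - 12a^2 - 264a - 3264)
  a^4 - a^3 - 7a^2 - 167a + 510 = ((1/12)a)(12a^3 - 12a^2 - 264a - 3264) + (15a^2 + 105a + 510)
  12a^3 - 12a^2 - 264a - 3264 = ((4/5)a - 32/5)(15a^2 + 105a + 510) + (0)
Last nonzero remainder: 15a^2 + 105a + 510. Dividing through by 15 gives the monic gcd a^2 + 7a + 34.
Cancel a^2 + 7a + 34 from numerator and denominator to get the reduced form.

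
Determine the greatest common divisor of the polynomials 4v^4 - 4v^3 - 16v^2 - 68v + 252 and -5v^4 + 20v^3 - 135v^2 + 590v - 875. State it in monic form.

Apply the Euclidean algorithm:
  4v^4 - 4v^3 - 16v^2 - 68v + 252 = (-4/5)(-5v^4 + 20v^3 - 135v^2 + 590v - 875) + (12v^3 - 124v^2 + 404v - 448)
  -5v^4 + 20v^3 - 135v^2 + 590v - 875 = (-(5/12)v - 95/36)(12v^3 - 124v^2 + 404v - 448) + (-(2645/9)v^2 + (13225/9)v - 18515/9)
  12v^3 - 124v^2 + 404v - 448 = (-(108/2645)v + 576/2645)(-(2645/9)v^2 + (13225/9)v - 18515/9) + (0)
Last nonzero remainder: -(2645/9)v^2 + (13225/9)v - 18515/9. Dividing through by -2645/9 gives the monic gcd v^2 - 5v + 7.

v^2 - 5v + 7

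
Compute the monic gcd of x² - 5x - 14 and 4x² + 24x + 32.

x + 2

By polynomial division,
  x² - 5x - 14 = (1/4)(4x² + 24x + 32) + (-11x - 22)
  4x² + 24x + 32 = (-(4/11)x - 16/11)(-11x - 22) + (0)
Last nonzero remainder: -11x - 22. Dividing through by -11 gives the monic gcd x + 2.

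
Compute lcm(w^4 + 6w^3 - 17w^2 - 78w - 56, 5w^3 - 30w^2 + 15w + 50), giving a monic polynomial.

w^6 - w^5 - 49w^4 + 101w^3 + 320w^2 - 388w - 560

Apply the Euclidean algorithm:
  w^4 + 6w^3 - 17w^2 - 78w - 56 = ((1/5)w + 12/5)(5w^3 - 30w^2 + 15w + 50) + (52w^2 - 124w - 176)
  5w^3 - 30w^2 + 15w + 50 = ((5/52)w - 235/676)(52w^2 - 124w - 176) + (-(1890/169)w - 1890/169)
  52w^2 - 124w - 176 = (-(4394/945)w + 14872/945)(-(1890/169)w - 1890/169) + (0)
Last nonzero remainder: -(1890/169)w - 1890/169. Dividing through by -1890/169 gives the monic gcd w + 1.
Then lcm(f, g) = f·g / gcd(f, g); expanding and making the result monic gives the answer.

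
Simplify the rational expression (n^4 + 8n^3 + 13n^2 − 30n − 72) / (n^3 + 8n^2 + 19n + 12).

(n^2 + n − 6)/(n + 1)

Repeated division with remainder:
  n^4 + 8n^3 + 13n^2 − 30n − 72 = (n)(n^3 + 8n^2 + 19n + 12) + (−6n^2 − 42n − 72)
  n^3 + 8n^2 + 19n + 12 = (−(1/6)n − 1/6)(−6n^2 − 42n − 72) + (0)
Last nonzero remainder: −6n^2 − 42n − 72. Dividing through by −6 gives the monic gcd n^2 + 7n + 12.
Cancel n^2 + 7n + 12 from numerator and denominator to get the reduced form.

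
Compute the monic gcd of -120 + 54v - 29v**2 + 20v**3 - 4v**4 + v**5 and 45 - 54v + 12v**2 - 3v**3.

15 - 3v + v**2

By polynomial division,
  v**5 - 4v**4 + 20v**3 - 29v**2 + 54v - 120 = (-(1/3)v**2 - 2/3)(-3v**3 + 12v**2 - 54v + 45) + (-6v**2 + 18v - 90)
  -3v**3 + 12v**2 - 54v + 45 = ((1/2)v - 1/2)(-6v**2 + 18v - 90) + (0)
Last nonzero remainder: -6v**2 + 18v - 90. Dividing through by -6 gives the monic gcd v**2 - 3v + 15.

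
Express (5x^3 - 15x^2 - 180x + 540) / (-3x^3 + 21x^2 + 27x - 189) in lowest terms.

(-5x^2 + 180)/(3x^2 - 12x - 63)

Repeated division with remainder:
  5x^3 - 15x^2 - 180x + 540 = (-5/3)(-3x^3 + 21x^2 + 27x - 189) + (20x^2 - 135x + 225)
  -3x^3 + 21x^2 + 27x - 189 = (-(3/20)x + 3/80)(20x^2 - 135x + 225) + ((1053/16)x - 3159/16)
  20x^2 - 135x + 225 = ((320/1053)x - 400/351)((1053/16)x - 3159/16) + (0)
Last nonzero remainder: (1053/16)x - 3159/16. Dividing through by 1053/16 gives the monic gcd x - 3.
Cancel x - 3 from numerator and denominator to get the reduced form.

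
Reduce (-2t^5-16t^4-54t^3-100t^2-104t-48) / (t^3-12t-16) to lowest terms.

(-2t^3-8t^2-14t-12)/(t-4)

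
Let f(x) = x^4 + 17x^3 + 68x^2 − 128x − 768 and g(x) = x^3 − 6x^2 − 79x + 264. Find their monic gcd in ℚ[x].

By polynomial division,
  x^4 + 17x^3 + 68x^2 − 128x − 768 = (x + 23)(x^3 − 6x^2 − 79x + 264) + (285x^2 + 1425x − 6840)
  x^3 − 6x^2 − 79x + 264 = ((1/285)x − 11/285)(285x^2 + 1425x − 6840) + (0)
Last nonzero remainder: 285x^2 + 1425x − 6840. Dividing through by 285 gives the monic gcd x^2 + 5x − 24.

x^2 + 5x − 24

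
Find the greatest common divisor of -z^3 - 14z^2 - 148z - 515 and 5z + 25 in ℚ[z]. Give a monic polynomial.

z + 5

Apply the Euclidean algorithm:
  -z^3 - 14z^2 - 148z - 515 = (-(1/5)z^2 - (9/5)z - 103/5)(5z + 25) + (0)
Last nonzero remainder: 5z + 25. Dividing through by 5 gives the monic gcd z + 5.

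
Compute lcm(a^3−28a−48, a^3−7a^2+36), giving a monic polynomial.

a^4−3a^3−28a^2+36a+144

By polynomial division,
  a^3−28a−48 = (a^3−7a^2+36) + (7a^2−28a−84)
  a^3−7a^2+36 = ((1/7)a−3/7)(7a^2−28a−84) + (0)
Last nonzero remainder: 7a^2−28a−84. Dividing through by 7 gives the monic gcd a^2−4a−12.
Then lcm(f, g) = f·g / gcd(f, g); expanding and making the result monic gives the answer.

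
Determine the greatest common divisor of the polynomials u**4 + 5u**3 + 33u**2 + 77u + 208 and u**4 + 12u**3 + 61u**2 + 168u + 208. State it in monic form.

By polynomial division,
  u**4 + 5u**3 + 33u**2 + 77u + 208 = (u**4 + 12u**3 + 61u**2 + 168u + 208) + (-7u**3 - 28u**2 - 91u)
  u**4 + 12u**3 + 61u**2 + 168u + 208 = (-(1/7)u - 8/7)(-7u**3 - 28u**2 - 91u) + (16u**2 + 64u + 208)
  -7u**3 - 28u**2 - 91u = (-(7/16)u)(16u**2 + 64u + 208) + (0)
Last nonzero remainder: 16u**2 + 64u + 208. Dividing through by 16 gives the monic gcd u**2 + 4u + 13.

u**2 + 4u + 13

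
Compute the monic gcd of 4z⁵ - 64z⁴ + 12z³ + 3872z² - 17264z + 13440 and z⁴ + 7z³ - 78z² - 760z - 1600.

z² - 2z - 80

Euclidean algorithm in ℚ[z]:
  4z⁵ - 64z⁴ + 12z³ + 3872z² - 17264z + 13440 = (4z - 92)(z⁴ + 7z³ - 78z² - 760z - 1600) + (968z³ - 264z² - 80784z - 133760)
  z⁴ + 7z³ - 78z² - 760z - 1600 = ((1/968)z + 10/1331)(968z³ - 264z² - 80784z - 133760) + ((900/121)z² - (1800/121)z - 72000/121)
  968z³ - 264z² - 80784z - 133760 = ((29282/225)z + 50578/225)((900/121)z² - (1800/121)z - 72000/121) + (0)
Last nonzero remainder: (900/121)z² - (1800/121)z - 72000/121. Dividing through by 900/121 gives the monic gcd z² - 2z - 80.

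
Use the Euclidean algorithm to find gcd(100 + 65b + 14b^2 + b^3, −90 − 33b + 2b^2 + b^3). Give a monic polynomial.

5 + b

Euclidean algorithm in ℚ[b]:
  b^3 + 14b^2 + 65b + 100 = (b^3 + 2b^2 − 33b − 90) + (12b^2 + 98b + 190)
  b^3 + 2b^2 − 33b − 90 = ((1/12)b − 37/72)(12b^2 + 98b + 190) + ((55/36)b + 275/36)
  12b^2 + 98b + 190 = ((432/55)b + 1368/55)((55/36)b + 275/36) + (0)
Last nonzero remainder: (55/36)b + 275/36. Dividing through by 55/36 gives the monic gcd b + 5.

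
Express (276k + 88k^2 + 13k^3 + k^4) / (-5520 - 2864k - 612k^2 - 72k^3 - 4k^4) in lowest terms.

(-k)/(20 + 4k)

By polynomial division,
  k^4 + 13k^3 + 88k^2 + 276k = (-1/4)(-4k^4 - 72k^3 - 612k^2 - 2864k - 5520) + (-5k^3 - 65k^2 - 440k - 1380)
  -4k^4 - 72k^3 - 612k^2 - 2864k - 5520 = ((4/5)k + 4)(-5k^3 - 65k^2 - 440k - 1380) + (0)
Last nonzero remainder: -5k^3 - 65k^2 - 440k - 1380. Dividing through by -5 gives the monic gcd k^3 + 13k^2 + 88k + 276.
Cancel k^3 + 13k^2 + 88k + 276 from numerator and denominator to get the reduced form.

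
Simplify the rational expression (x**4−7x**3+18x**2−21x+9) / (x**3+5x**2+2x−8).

By polynomial division,
  x**4−7x**3+18x**2−21x+9 = (x−12)(x**3+5x**2+2x−8) + (76x**2+11x−87)
  x**3+5x**2+2x−8 = ((1/76)x+369/5776)(76x**2+11x−87) + ((14105/5776)x−14105/5776)
  76x**2+11x−87 = ((438976/14105)x+502512/14105)((14105/5776)x−14105/5776) + (0)
Last nonzero remainder: (14105/5776)x−14105/5776. Dividing through by 14105/5776 gives the monic gcd x−1.
Cancel x−1 from numerator and denominator to get the reduced form.

(x**3−6x**2+12x−9)/(x**2+6x+8)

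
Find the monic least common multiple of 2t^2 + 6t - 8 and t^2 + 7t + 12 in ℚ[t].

Apply the Euclidean algorithm:
  2t^2 + 6t - 8 = (2)(t^2 + 7t + 12) + (-8t - 32)
  t^2 + 7t + 12 = (-(1/8)t - 3/8)(-8t - 32) + (0)
Last nonzero remainder: -8t - 32. Dividing through by -8 gives the monic gcd t + 4.
Then lcm(f, g) = f·g / gcd(f, g); expanding and making the result monic gives the answer.

t^3 + 6t^2 + 5t - 12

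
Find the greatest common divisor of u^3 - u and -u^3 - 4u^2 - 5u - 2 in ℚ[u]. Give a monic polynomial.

u + 1

Apply the Euclidean algorithm:
  u^3 - u = (-1)(-u^3 - 4u^2 - 5u - 2) + (-4u^2 - 6u - 2)
  -u^3 - 4u^2 - 5u - 2 = ((1/4)u + 5/8)(-4u^2 - 6u - 2) + (-(3/4)u - 3/4)
  -4u^2 - 6u - 2 = ((16/3)u + 8/3)(-(3/4)u - 3/4) + (0)
Last nonzero remainder: -(3/4)u - 3/4. Dividing through by -3/4 gives the monic gcd u + 1.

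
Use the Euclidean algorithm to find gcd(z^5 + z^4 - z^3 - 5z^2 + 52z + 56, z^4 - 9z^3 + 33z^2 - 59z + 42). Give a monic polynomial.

By polynomial division,
  z^5 + z^4 - z^3 - 5z^2 + 52z + 56 = (z + 10)(z^4 - 9z^3 + 33z^2 - 59z + 42) + (56z^3 - 276z^2 + 600z - 364)
  z^4 - 9z^3 + 33z^2 - 59z + 42 = ((1/56)z - 57/784)(56z^3 - 276z^2 + 600z - 364) + ((435/196)z^2 - (435/49)z + 435/28)
  56z^3 - 276z^2 + 600z - 364 = ((10976/435)z - 10192/435)((435/196)z^2 - (435/49)z + 435/28) + (0)
Last nonzero remainder: (435/196)z^2 - (435/49)z + 435/28. Dividing through by 435/196 gives the monic gcd z^2 - 4z + 7.

z^2 - 4z + 7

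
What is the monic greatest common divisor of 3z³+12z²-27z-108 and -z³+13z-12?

z²+z-12

Apply the Euclidean algorithm:
  3z³+12z²-27z-108 = (-3)(-z³+13z-12) + (12z²+12z-144)
  -z³+13z-12 = (-(1/12)z+1/12)(12z²+12z-144) + (0)
Last nonzero remainder: 12z²+12z-144. Dividing through by 12 gives the monic gcd z²+z-12.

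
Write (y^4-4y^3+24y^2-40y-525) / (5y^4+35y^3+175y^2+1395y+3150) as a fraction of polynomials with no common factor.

(y-5)/(5y+30)

Repeated division with remainder:
  y^4-4y^3+24y^2-40y-525 = (1/5)(5y^4+35y^3+175y^2+1395y+3150) + (-11y^3-11y^2-319y-1155)
  5y^4+35y^3+175y^2+1395y+3150 = (-(5/11)y-30/11)(-11y^3-11y^2-319y-1155) + (0)
Last nonzero remainder: -11y^3-11y^2-319y-1155. Dividing through by -11 gives the monic gcd y^3+y^2+29y+105.
Cancel y^3+y^2+29y+105 from numerator and denominator to get the reduced form.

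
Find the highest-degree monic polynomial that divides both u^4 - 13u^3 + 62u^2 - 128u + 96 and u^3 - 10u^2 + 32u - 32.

u^3 - 10u^2 + 32u - 32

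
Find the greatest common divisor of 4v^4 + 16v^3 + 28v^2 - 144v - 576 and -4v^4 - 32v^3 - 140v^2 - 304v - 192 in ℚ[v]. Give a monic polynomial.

v^3 + 7v^2 + 28v + 48

Repeated division with remainder:
  4v^4 + 16v^3 + 28v^2 - 144v - 576 = (-1)(-4v^4 - 32v^3 - 140v^2 - 304v - 192) + (-16v^3 - 112v^2 - 448v - 768)
  -4v^4 - 32v^3 - 140v^2 - 304v - 192 = ((1/4)v + 1/4)(-16v^3 - 112v^2 - 448v - 768) + (0)
Last nonzero remainder: -16v^3 - 112v^2 - 448v - 768. Dividing through by -16 gives the monic gcd v^3 + 7v^2 + 28v + 48.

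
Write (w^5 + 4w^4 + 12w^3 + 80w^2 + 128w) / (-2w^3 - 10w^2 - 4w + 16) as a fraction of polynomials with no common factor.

(-w^3 + 2w^2 - 16w)/(2w - 2)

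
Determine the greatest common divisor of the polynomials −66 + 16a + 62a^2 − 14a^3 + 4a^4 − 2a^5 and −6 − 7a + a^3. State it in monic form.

Euclidean algorithm in ℚ[a]:
  −2a^5 + 4a^4 − 14a^3 + 62a^2 + 16a − 66 = (−2a^2 + 4a − 28)(a^3 − 7a − 6) + (78a^2 − 156a − 234)
  a^3 − 7a − 6 = ((1/78)a + 1/39)(78a^2 − 156a − 234) + (0)
Last nonzero remainder: 78a^2 − 156a − 234. Dividing through by 78 gives the monic gcd a^2 − 2a − 3.

−3 − 2a + a^2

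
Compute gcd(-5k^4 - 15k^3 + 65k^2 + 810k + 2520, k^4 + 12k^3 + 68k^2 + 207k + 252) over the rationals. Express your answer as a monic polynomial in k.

k^3 + 9k^2 + 41k + 84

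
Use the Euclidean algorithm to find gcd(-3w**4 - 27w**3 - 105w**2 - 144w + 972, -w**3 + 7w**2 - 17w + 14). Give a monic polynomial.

w - 2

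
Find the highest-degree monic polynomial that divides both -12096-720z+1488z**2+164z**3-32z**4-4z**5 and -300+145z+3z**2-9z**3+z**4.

Euclidean algorithm in ℚ[z]:
  -4z**5-32z**4+164z**3+1488z**2-720z-12096 = (-4z-68)(z**4-9z**3+3z**2+145z-300) + (-436z**3+2272z**2+7940z-32496)
  z**4-9z**3+3z**2+145z-300 = (-(1/436)z+413/47524)(-436z**3+2272z**2+7940z-32496) + ((17424/11881)z**2+(17424/11881)z-209088/11881)
  -436z**3+2272z**2+7940z-32496 = (-(1295029/4356)z+8043437/4356)((17424/11881)z**2+(17424/11881)z-209088/11881) + (0)
Last nonzero remainder: (17424/11881)z**2+(17424/11881)z-209088/11881. Dividing through by 17424/11881 gives the monic gcd z**2+z-12.

-12+z+z**2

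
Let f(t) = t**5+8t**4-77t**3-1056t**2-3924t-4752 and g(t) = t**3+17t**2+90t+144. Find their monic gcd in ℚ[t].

t**2+9t+18

Repeated division with remainder:
  t**5+8t**4-77t**3-1056t**2-3924t-4752 = (t**2-9t-14)(t**3+17t**2+90t+144) + (-152t**2-1368t-2736)
  t**3+17t**2+90t+144 = (-(1/152)t-1/19)(-152t**2-1368t-2736) + (0)
Last nonzero remainder: -152t**2-1368t-2736. Dividing through by -152 gives the monic gcd t**2+9t+18.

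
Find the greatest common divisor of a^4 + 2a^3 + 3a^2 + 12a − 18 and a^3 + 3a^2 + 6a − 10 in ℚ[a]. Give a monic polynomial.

a − 1

Repeated division with remainder:
  a^4 + 2a^3 + 3a^2 + 12a − 18 = (a − 1)(a^3 + 3a^2 + 6a − 10) + (28a − 28)
  a^3 + 3a^2 + 6a − 10 = ((1/28)a^2 + (1/7)a + 5/14)(28a − 28) + (0)
Last nonzero remainder: 28a − 28. Dividing through by 28 gives the monic gcd a − 1.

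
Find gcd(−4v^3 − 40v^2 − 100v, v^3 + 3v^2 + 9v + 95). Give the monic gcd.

v + 5

Apply the Euclidean algorithm:
  −4v^3 − 40v^2 − 100v = (−4)(v^3 + 3v^2 + 9v + 95) + (−28v^2 − 64v + 380)
  v^3 + 3v^2 + 9v + 95 = (−(1/28)v − 5/196)(−28v^2 − 64v + 380) + ((1026/49)v + 5130/49)
  −28v^2 − 64v + 380 = (−(686/513)v + 98/27)((1026/49)v + 5130/49) + (0)
Last nonzero remainder: (1026/49)v + 5130/49. Dividing through by 1026/49 gives the monic gcd v + 5.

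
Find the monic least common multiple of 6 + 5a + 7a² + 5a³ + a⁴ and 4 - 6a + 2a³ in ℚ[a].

Apply the Euclidean algorithm:
  a⁴ + 5a³ + 7a² + 5a + 6 = ((1/2)a + 5/2)(2a³ - 6a + 4) + (10a² + 18a - 4)
  2a³ - 6a + 4 = ((1/5)a - 9/25)(10a² + 18a - 4) + ((32/25)a + 64/25)
  10a² + 18a - 4 = ((125/16)a - 25/16)((32/25)a + 64/25) + (0)
Last nonzero remainder: (32/25)a + 64/25. Dividing through by 32/25 gives the monic gcd a + 2.
Then lcm(f, g) = f·g / gcd(f, g); expanding and making the result monic gives the answer.

6 - 7a + 3a² - 4a³ - 2a⁴ + 3a⁵ + a⁶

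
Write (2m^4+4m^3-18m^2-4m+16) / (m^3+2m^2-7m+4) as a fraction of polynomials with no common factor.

(2m^2-2m-4)/(m-1)

Euclidean algorithm in ℚ[m]:
  2m^4+4m^3-18m^2-4m+16 = (2m)(m^3+2m^2-7m+4) + (-4m^2-12m+16)
  m^3+2m^2-7m+4 = (-(1/4)m+1/4)(-4m^2-12m+16) + (0)
Last nonzero remainder: -4m^2-12m+16. Dividing through by -4 gives the monic gcd m^2+3m-4.
Cancel m^2+3m-4 from numerator and denominator to get the reduced form.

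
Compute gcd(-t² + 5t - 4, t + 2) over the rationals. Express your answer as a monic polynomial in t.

1

Euclidean algorithm in ℚ[t]:
  -t² + 5t - 4 = (-t + 7)(t + 2) + (-18)
  t + 2 = (-(1/18)t - 1/9)(-18) + (0)
The last nonzero remainder is the constant -18, so the polynomials are coprime and gcd = 1.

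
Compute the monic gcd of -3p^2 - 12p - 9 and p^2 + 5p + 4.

By polynomial division,
  -3p^2 - 12p - 9 = (-3)(p^2 + 5p + 4) + (3p + 3)
  p^2 + 5p + 4 = ((1/3)p + 4/3)(3p + 3) + (0)
Last nonzero remainder: 3p + 3. Dividing through by 3 gives the monic gcd p + 1.

p + 1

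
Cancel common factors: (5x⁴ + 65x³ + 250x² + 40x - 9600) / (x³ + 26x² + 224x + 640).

(5x³ + 15x² + 100x - 960)/(x² + 16x + 64)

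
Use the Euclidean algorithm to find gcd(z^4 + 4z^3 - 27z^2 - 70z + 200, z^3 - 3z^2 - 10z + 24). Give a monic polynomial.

Repeated division with remainder:
  z^4 + 4z^3 - 27z^2 - 70z + 200 = (z + 7)(z^3 - 3z^2 - 10z + 24) + (4z^2 - 24z + 32)
  z^3 - 3z^2 - 10z + 24 = ((1/4)z + 3/4)(4z^2 - 24z + 32) + (0)
Last nonzero remainder: 4z^2 - 24z + 32. Dividing through by 4 gives the monic gcd z^2 - 6z + 8.

z^2 - 6z + 8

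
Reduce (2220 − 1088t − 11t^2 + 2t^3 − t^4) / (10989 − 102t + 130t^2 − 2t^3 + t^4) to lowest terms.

By polynomial division,
  −t^4 + 2t^3 − 11t^2 − 1088t + 2220 = (−1)(t^4 − 2t^3 + 130t^2 − 102t + 10989) + (119t^2 − 1190t + 13209)
  t^4 − 2t^3 + 130t^2 − 102t + 10989 = ((1/119)t^2 + (8/119)t + 99/119)(119t^2 − 1190t + 13209) + (0)
Last nonzero remainder: 119t^2 − 1190t + 13209. Dividing through by 119 gives the monic gcd t^2 − 10t + 111.
Cancel t^2 − 10t + 111 from numerator and denominator to get the reduced form.

(20 − 8t − t^2)/(99 + 8t + t^2)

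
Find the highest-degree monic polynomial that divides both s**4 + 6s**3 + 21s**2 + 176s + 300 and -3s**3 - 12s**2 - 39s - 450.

Euclidean algorithm in ℚ[s]:
  s**4 + 6s**3 + 21s**2 + 176s + 300 = (-(1/3)s - 2/3)(-3s**3 - 12s**2 - 39s - 450) + (0)
Last nonzero remainder: -3s**3 - 12s**2 - 39s - 450. Dividing through by -3 gives the monic gcd s**3 + 4s**2 + 13s + 150.

s**3 + 4s**2 + 13s + 150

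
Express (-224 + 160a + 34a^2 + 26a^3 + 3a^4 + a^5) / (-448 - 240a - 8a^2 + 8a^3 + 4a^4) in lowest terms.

(-16 + 16a - a^2 + a^3)/(-32 - 8a + 4a^2)

By polynomial division,
  a^5 + 3a^4 + 26a^3 + 34a^2 + 160a - 224 = ((1/4)a + 1/4)(4a^4 + 8a^3 - 8a^2 - 240a - 448) + (26a^3 + 96a^2 + 332a - 112)
  4a^4 + 8a^3 - 8a^2 - 240a - 448 = ((2/13)a - 44/169)(26a^3 + 96a^2 + 332a - 112) + (-(5760/169)a^2 - (23040/169)a - 80640/169)
  26a^3 + 96a^2 + 332a - 112 = (-(2197/2880)a + 169/720)(-(5760/169)a^2 - (23040/169)a - 80640/169) + (0)
Last nonzero remainder: -(5760/169)a^2 - (23040/169)a - 80640/169. Dividing through by -5760/169 gives the monic gcd a^2 + 4a + 14.
Cancel a^2 + 4a + 14 from numerator and denominator to get the reduced form.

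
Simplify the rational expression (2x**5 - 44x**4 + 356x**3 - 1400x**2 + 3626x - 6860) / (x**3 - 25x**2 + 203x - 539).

(2x**3 - 16x**2 + 34x - 140)/(x - 11)

Repeated division with remainder:
  2x**5 - 44x**4 + 356x**3 - 1400x**2 + 3626x - 6860 = (2x**2 + 6x + 100)(x**3 - 25x**2 + 203x - 539) + (960x**2 - 13440x + 47040)
  x**3 - 25x**2 + 203x - 539 = ((1/960)x - 11/960)(960x**2 - 13440x + 47040) + (0)
Last nonzero remainder: 960x**2 - 13440x + 47040. Dividing through by 960 gives the monic gcd x**2 - 14x + 49.
Cancel x**2 - 14x + 49 from numerator and denominator to get the reduced form.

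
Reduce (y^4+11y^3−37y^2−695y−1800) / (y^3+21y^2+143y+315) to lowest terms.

By polynomial division,
  y^4+11y^3−37y^2−695y−1800 = (y−10)(y^3+21y^2+143y+315) + (30y^2+420y+1350)
  y^3+21y^2+143y+315 = ((1/30)y+7/30)(30y^2+420y+1350) + (0)
Last nonzero remainder: 30y^2+420y+1350. Dividing through by 30 gives the monic gcd y^2+14y+45.
Cancel y^2+14y+45 from numerator and denominator to get the reduced form.

(y^2−3y−40)/(y+7)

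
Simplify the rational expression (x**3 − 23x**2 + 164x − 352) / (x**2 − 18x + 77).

(x**2 − 12x + 32)/(x − 7)

Apply the Euclidean algorithm:
  x**3 − 23x**2 + 164x − 352 = (x − 5)(x**2 − 18x + 77) + (−3x + 33)
  x**2 − 18x + 77 = (−(1/3)x + 7/3)(−3x + 33) + (0)
Last nonzero remainder: −3x + 33. Dividing through by −3 gives the monic gcd x − 11.
Cancel x − 11 from numerator and denominator to get the reduced form.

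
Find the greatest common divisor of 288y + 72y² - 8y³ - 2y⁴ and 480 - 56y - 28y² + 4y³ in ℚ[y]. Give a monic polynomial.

-24 - 2y + y²

Repeated division with remainder:
  -2y⁴ - 8y³ + 72y² + 288y = (-(1/2)y - 11/2)(4y³ - 28y² - 56y + 480) + (-110y² + 220y + 2640)
  4y³ - 28y² - 56y + 480 = (-(2/55)y + 2/11)(-110y² + 220y + 2640) + (0)
Last nonzero remainder: -110y² + 220y + 2640. Dividing through by -110 gives the monic gcd y² - 2y - 24.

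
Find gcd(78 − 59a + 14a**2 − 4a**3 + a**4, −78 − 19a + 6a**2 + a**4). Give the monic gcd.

By polynomial division,
  a**4 − 4a**3 + 14a**2 − 59a + 78 = (a**4 + 6a**2 − 19a − 78) + (−4a**3 + 8a**2 − 40a + 156)
  a**4 + 6a**2 − 19a − 78 = (−(1/4)a − 1/2)(−4a**3 + 8a**2 − 40a + 156) + (0)
Last nonzero remainder: −4a**3 + 8a**2 − 40a + 156. Dividing through by −4 gives the monic gcd a**3 − 2a**2 + 10a − 39.

−39 + 10a − 2a**2 + a**3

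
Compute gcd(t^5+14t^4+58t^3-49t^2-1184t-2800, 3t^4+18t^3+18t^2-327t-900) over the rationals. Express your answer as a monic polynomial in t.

t^3+3t^2-3t-100

By polynomial division,
  t^5+14t^4+58t^3-49t^2-1184t-2800 = ((1/3)t+8/3)(3t^4+18t^3+18t^2-327t-900) + (4t^3+12t^2-12t-400)
  3t^4+18t^3+18t^2-327t-900 = ((3/4)t+9/4)(4t^3+12t^2-12t-400) + (0)
Last nonzero remainder: 4t^3+12t^2-12t-400. Dividing through by 4 gives the monic gcd t^3+3t^2-3t-100.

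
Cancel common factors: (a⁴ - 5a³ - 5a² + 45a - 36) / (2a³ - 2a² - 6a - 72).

(a³ - a² - 9a + 9)/(2a² + 6a + 18)

Apply the Euclidean algorithm:
  a⁴ - 5a³ - 5a² + 45a - 36 = ((1/2)a - 2)(2a³ - 2a² - 6a - 72) + (-6a² + 69a - 180)
  2a³ - 2a² - 6a - 72 = (-(1/3)a - 7/2)(-6a² + 69a - 180) + ((351/2)a - 702)
  -6a² + 69a - 180 = (-(4/117)a + 10/39)((351/2)a - 702) + (0)
Last nonzero remainder: (351/2)a - 702. Dividing through by 351/2 gives the monic gcd a - 4.
Cancel a - 4 from numerator and denominator to get the reduced form.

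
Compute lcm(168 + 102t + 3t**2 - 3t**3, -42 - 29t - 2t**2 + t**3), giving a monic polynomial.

-168 - 158t - 37t**2 + 2t**3 + t**4

Repeated division with remainder:
  -3t**3 + 3t**2 + 102t + 168 = (-3)(t**3 - 2t**2 - 29t - 42) + (-3t**2 + 15t + 42)
  t**3 - 2t**2 - 29t - 42 = (-(1/3)t - 1)(-3t**2 + 15t + 42) + (0)
Last nonzero remainder: -3t**2 + 15t + 42. Dividing through by -3 gives the monic gcd t**2 - 5t - 14.
Then lcm(f, g) = f·g / gcd(f, g); expanding and making the result monic gives the answer.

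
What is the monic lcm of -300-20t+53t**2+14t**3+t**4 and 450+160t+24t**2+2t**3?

-13500-3000t+1945t**2+981t**3+196t**4+21t**5+t**6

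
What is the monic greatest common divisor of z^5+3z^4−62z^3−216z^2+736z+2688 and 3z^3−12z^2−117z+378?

By polynomial division,
  z^5+3z^4−62z^3−216z^2+736z+2688 = ((1/3)z^2+(7/3)z+5/3)(3z^3−12z^2−117z+378) + (−49z^2+49z+2058)
  3z^3−12z^2−117z+378 = (−(3/49)z+9/49)(−49z^2+49z+2058) + (0)
Last nonzero remainder: −49z^2+49z+2058. Dividing through by −49 gives the monic gcd z^2−z−42.

z^2−z−42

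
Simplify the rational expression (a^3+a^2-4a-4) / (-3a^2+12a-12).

(-a^2-3a-2)/(3a-6)

Euclidean algorithm in ℚ[a]:
  a^3+a^2-4a-4 = (-(1/3)a-5/3)(-3a^2+12a-12) + (12a-24)
  -3a^2+12a-12 = (-(1/4)a+1/2)(12a-24) + (0)
Last nonzero remainder: 12a-24. Dividing through by 12 gives the monic gcd a-2.
Cancel a-2 from numerator and denominator to get the reduced form.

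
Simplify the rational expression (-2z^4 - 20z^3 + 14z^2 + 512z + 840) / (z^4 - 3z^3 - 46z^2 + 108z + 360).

Repeated division with remainder:
  -2z^4 - 20z^3 + 14z^2 + 512z + 840 = (-2)(z^4 - 3z^3 - 46z^2 + 108z + 360) + (-26z^3 - 78z^2 + 728z + 1560)
  z^4 - 3z^3 - 46z^2 + 108z + 360 = (-(1/26)z + 3/13)(-26z^3 - 78z^2 + 728z + 1560) + (0)
Last nonzero remainder: -26z^3 - 78z^2 + 728z + 1560. Dividing through by -26 gives the monic gcd z^3 + 3z^2 - 28z - 60.
Cancel z^3 + 3z^2 - 28z - 60 from numerator and denominator to get the reduced form.

(-2z - 14)/(z - 6)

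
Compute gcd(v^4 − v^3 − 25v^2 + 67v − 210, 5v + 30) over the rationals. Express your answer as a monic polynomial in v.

By polynomial division,
  v^4 − v^3 − 25v^2 + 67v − 210 = ((1/5)v^3 − (7/5)v^2 + (17/5)v − 7)(5v + 30) + (0)
Last nonzero remainder: 5v + 30. Dividing through by 5 gives the monic gcd v + 6.

v + 6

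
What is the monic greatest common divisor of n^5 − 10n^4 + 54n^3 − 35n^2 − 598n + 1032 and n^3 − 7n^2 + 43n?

n^2 − 7n + 43

By polynomial division,
  n^5 − 10n^4 + 54n^3 − 35n^2 − 598n + 1032 = (n^2 − 3n − 10)(n^3 − 7n^2 + 43n) + (24n^2 − 168n + 1032)
  n^3 − 7n^2 + 43n = ((1/24)n)(24n^2 − 168n + 1032) + (0)
Last nonzero remainder: 24n^2 − 168n + 1032. Dividing through by 24 gives the monic gcd n^2 − 7n + 43.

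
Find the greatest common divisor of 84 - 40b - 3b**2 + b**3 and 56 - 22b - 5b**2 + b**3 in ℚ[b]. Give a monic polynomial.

14 - 9b + b**2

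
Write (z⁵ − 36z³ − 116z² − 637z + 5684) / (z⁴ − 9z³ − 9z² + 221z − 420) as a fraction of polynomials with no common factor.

(z³ + 11z² + 57z + 203)/(z² + 2z − 15)

By polynomial division,
  z⁵ − 36z³ − 116z² − 637z + 5684 = (z + 9)(z⁴ − 9z³ − 9z² + 221z − 420) + (54z³ − 256z² − 2206z + 9464)
  z⁴ − 9z³ − 9z² + 221z − 420 = ((1/54)z − 115/1458)(54z³ − 256z² − 2206z + 9464) + ((8500/729)z² − (93500/729)z + 238000/729)
  54z³ − 256z² − 2206z + 9464 = ((19683/4250)z + 123201/4250)((8500/729)z² − (93500/729)z + 238000/729) + (0)
Last nonzero remainder: (8500/729)z² − (93500/729)z + 238000/729. Dividing through by 8500/729 gives the monic gcd z² − 11z + 28.
Cancel z² − 11z + 28 from numerator and denominator to get the reduced form.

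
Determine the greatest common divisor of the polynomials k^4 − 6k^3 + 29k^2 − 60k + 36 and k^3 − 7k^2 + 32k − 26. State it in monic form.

Euclidean algorithm in ℚ[k]:
  k^4 − 6k^3 + 29k^2 − 60k + 36 = (k + 1)(k^3 − 7k^2 + 32k − 26) + (4k^2 − 66k + 62)
  k^3 − 7k^2 + 32k − 26 = ((1/4)k + 19/8)(4k^2 − 66k + 62) + ((693/4)k − 693/4)
  4k^2 − 66k + 62 = ((16/693)k − 248/693)((693/4)k − 693/4) + (0)
Last nonzero remainder: (693/4)k − 693/4. Dividing through by 693/4 gives the monic gcd k − 1.

k − 1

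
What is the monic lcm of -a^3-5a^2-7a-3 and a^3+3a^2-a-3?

a^4+4a^3+2a^2-4a-3

Repeated division with remainder:
  -a^3-5a^2-7a-3 = (-1)(a^3+3a^2-a-3) + (-2a^2-8a-6)
  a^3+3a^2-a-3 = (-(1/2)a+1/2)(-2a^2-8a-6) + (0)
Last nonzero remainder: -2a^2-8a-6. Dividing through by -2 gives the monic gcd a^2+4a+3.
Then lcm(f, g) = f·g / gcd(f, g); expanding and making the result monic gives the answer.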